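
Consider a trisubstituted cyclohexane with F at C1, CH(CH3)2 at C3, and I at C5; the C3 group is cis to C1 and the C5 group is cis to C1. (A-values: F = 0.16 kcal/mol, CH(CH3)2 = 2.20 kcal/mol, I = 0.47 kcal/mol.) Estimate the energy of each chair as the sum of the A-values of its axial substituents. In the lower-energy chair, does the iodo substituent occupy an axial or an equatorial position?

equatorial

Chair I (fluoro axial, isopropyl axial, iodo axial): E = 2.83 kcal/mol.
Chair II (fluoro equatorial, isopropyl equatorial, iodo equatorial): E = 0.00 kcal/mol.
Chair II is the more stable (lower-energy) conformer, and in that chair the iodo group is equatorial.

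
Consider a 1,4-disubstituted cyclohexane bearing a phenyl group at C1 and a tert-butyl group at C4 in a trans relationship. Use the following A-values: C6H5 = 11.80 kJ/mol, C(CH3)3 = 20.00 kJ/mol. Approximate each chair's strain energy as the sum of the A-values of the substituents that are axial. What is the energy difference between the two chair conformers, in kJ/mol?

C1 and C4 have opposite parity, so for the trans isomer the two substituents are e,e in one chair and a,a in the other.
Chair I (phenyl axial, tert-butyl axial): E = 31.80 kJ/mol.
Chair II (phenyl equatorial, tert-butyl equatorial): E = 0.00 kJ/mol.
ΔE = 31.80 − 0.00 = 31.80 kJ/mol; chair II is more stable.

31.80 kJ/mol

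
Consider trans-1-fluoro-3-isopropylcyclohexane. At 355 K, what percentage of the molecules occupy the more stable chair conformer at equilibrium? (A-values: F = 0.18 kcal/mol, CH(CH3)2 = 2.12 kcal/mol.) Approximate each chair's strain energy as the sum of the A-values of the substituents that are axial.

94.0%

C1 and C3 have the same parity, so for the trans isomer the two substituents are one axial and one equatorial in each chair.
Chair I (fluoro axial, isopropyl equatorial): E = 0.18 kcal/mol; chair II (fluoro equatorial, isopropyl axial): E = 2.12 kcal/mol.
ΔG = 1.94 kcal/mol between the two chairs.
K = exp(ΔG/RT) with R = 1.987×10⁻³ kcal mol⁻¹ K⁻¹ and T = 355 K gives K ≈ 15.6.
Fraction in the lower-energy chair = K/(K+1) = 94.0%.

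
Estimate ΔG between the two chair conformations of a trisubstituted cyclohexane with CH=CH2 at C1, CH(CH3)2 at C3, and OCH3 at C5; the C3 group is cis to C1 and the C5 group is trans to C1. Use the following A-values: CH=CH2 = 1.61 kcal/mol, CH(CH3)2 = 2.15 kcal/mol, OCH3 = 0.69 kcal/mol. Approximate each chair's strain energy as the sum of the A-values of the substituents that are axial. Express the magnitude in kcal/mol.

3.07 kcal/mol

Chair I (vinyl axial, isopropyl axial, methoxy equatorial): E = 3.76 kcal/mol.
Chair II (vinyl equatorial, isopropyl equatorial, methoxy axial): E = 0.69 kcal/mol.
ΔE = 3.76 − 0.69 = 3.07 kcal/mol; chair II is more stable.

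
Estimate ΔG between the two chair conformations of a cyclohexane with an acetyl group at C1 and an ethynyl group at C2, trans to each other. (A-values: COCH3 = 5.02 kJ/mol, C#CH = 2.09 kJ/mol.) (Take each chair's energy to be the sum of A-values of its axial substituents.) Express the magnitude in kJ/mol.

C1 and C2 have opposite parity, so for the trans isomer the two substituents are e,e in one chair and a,a in the other.
Chair I (acetyl axial, ethynyl axial): E = 7.11 kJ/mol.
Chair II (acetyl equatorial, ethynyl equatorial): E = 0.00 kJ/mol.
ΔE = 7.11 − 0.00 = 7.11 kJ/mol; chair II is more stable.

7.11 kJ/mol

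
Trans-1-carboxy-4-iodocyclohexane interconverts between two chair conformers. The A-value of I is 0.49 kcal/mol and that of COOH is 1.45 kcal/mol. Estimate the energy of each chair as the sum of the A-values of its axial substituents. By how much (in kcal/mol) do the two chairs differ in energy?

1.94 kcal/mol

C1 and C4 have opposite parity, so for the trans isomer the two substituents are e,e in one chair and a,a in the other.
Chair I (iodo axial, carboxyl axial): E = 1.94 kcal/mol.
Chair II (iodo equatorial, carboxyl equatorial): E = 0.00 kcal/mol.
ΔE = 1.94 − 0.00 = 1.94 kcal/mol; chair II is more stable.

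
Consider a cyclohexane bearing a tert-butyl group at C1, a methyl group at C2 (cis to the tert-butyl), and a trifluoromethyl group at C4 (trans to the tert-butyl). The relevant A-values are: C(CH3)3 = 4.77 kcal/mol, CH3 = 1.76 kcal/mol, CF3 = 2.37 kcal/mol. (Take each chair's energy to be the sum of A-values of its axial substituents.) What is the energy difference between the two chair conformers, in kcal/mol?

5.38 kcal/mol

Chair I (tert-butyl axial, methyl equatorial, trifluoromethyl axial): E = 7.14 kcal/mol.
Chair II (tert-butyl equatorial, methyl axial, trifluoromethyl equatorial): E = 1.76 kcal/mol.
ΔE = 7.14 − 1.76 = 5.38 kcal/mol; chair II is more stable.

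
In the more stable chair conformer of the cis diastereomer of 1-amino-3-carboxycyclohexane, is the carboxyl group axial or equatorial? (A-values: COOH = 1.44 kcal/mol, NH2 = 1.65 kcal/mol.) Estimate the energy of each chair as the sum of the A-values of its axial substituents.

C1 and C3 have the same parity, so for the cis isomer the two substituents are e,e in one chair and a,a in the other.
Chair I (carboxyl axial, amino axial): E = 3.09 kcal/mol.
Chair II (carboxyl equatorial, amino equatorial): E = 0.00 kcal/mol.
Chair II is the more stable (lower-energy) conformer, and in that chair the carboxyl group is equatorial.

equatorial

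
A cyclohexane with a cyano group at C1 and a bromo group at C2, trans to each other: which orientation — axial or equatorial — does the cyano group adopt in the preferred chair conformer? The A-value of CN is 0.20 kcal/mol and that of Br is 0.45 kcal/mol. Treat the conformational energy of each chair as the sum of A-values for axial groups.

C1 and C2 have opposite parity, so for the trans isomer the two substituents are e,e in one chair and a,a in the other.
Chair I (cyano axial, bromo axial): E = 0.65 kcal/mol.
Chair II (cyano equatorial, bromo equatorial): E = 0.00 kcal/mol.
Chair II is the more stable (lower-energy) conformer, and in that chair the cyano group is equatorial.

equatorial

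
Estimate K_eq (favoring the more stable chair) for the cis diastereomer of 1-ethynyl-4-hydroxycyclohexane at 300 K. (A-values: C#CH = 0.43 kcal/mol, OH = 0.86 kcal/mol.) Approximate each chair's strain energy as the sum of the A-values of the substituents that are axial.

K ≈ 2.06

C1 and C4 have opposite parity, so for the cis isomer the two substituents are one axial and one equatorial in each chair.
Chair I (ethynyl axial, hydroxyl equatorial): E = 0.43 kcal/mol; chair II (ethynyl equatorial, hydroxyl axial): E = 0.86 kcal/mol.
ΔG = 0.43 kcal/mol between the two chairs.
K = exp(ΔG/RT) with R = 1.987×10⁻³ kcal mol⁻¹ K⁻¹ and T = 300 K gives K ≈ 2.06.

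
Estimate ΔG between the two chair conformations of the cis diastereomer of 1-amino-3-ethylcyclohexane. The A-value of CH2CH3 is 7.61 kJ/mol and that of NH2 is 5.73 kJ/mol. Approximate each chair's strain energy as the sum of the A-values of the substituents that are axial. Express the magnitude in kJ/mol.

C1 and C3 have the same parity, so for the cis isomer the two substituents are e,e in one chair and a,a in the other.
Chair I (ethyl axial, amino axial): E = 13.34 kJ/mol.
Chair II (ethyl equatorial, amino equatorial): E = 0.00 kJ/mol.
ΔE = 13.34 − 0.00 = 13.34 kJ/mol; chair II is more stable.

13.34 kJ/mol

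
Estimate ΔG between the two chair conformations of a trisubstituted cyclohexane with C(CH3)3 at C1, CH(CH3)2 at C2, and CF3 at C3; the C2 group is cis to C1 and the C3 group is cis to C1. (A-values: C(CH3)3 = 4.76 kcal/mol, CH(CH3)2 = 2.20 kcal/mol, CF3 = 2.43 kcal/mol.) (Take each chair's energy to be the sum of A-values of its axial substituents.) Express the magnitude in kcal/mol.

4.99 kcal/mol

Chair I (tert-butyl axial, isopropyl equatorial, trifluoromethyl axial): E = 7.19 kcal/mol.
Chair II (tert-butyl equatorial, isopropyl axial, trifluoromethyl equatorial): E = 2.20 kcal/mol.
ΔE = 7.19 − 2.20 = 4.99 kcal/mol; chair II is more stable.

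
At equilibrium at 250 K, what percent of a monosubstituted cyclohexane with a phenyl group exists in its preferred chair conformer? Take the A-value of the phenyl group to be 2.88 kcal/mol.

One chair has the phenyl group axial (E = 2.88 kcal/mol) and the other has it equatorial (E = 0).
ΔG = 2.88 kcal/mol between the two chairs.
K = exp(ΔG/RT) with R = 1.987×10⁻³ kcal mol⁻¹ K⁻¹ and T = 250 K gives K ≈ 330.
Fraction in the lower-energy chair = K/(K+1) = 99.7%.

99.7%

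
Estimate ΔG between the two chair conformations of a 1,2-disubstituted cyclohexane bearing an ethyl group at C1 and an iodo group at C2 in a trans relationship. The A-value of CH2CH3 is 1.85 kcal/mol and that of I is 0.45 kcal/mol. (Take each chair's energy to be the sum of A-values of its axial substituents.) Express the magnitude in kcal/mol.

2.30 kcal/mol

C1 and C2 have opposite parity, so for the trans isomer the two substituents are e,e in one chair and a,a in the other.
Chair I (ethyl axial, iodo axial): E = 2.30 kcal/mol.
Chair II (ethyl equatorial, iodo equatorial): E = 0.00 kcal/mol.
ΔE = 2.30 − 0.00 = 2.30 kcal/mol; chair II is more stable.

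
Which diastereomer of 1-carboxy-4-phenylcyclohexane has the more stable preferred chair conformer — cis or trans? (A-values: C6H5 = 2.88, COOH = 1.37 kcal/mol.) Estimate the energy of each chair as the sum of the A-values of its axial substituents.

At 1,4 positions (parity opposite): cis → (a,e or e,a); trans → (e,e or a,a).
Best chair for cis: E = 1.37 kcal/mol; best chair for trans: E = 0.00 kcal/mol.
The trans isomer is lower by 1.37 kcal/mol.

trans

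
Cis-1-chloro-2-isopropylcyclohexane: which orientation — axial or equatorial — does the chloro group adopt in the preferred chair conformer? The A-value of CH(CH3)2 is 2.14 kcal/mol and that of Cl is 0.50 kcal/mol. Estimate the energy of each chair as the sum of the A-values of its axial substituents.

axial

C1 and C2 have opposite parity, so for the cis isomer the two substituents are one axial and one equatorial in each chair.
Chair I (isopropyl axial, chloro equatorial): E = 2.14 kcal/mol.
Chair II (isopropyl equatorial, chloro axial): E = 0.50 kcal/mol.
Chair II is the more stable (lower-energy) conformer, and in that chair the chloro group is axial.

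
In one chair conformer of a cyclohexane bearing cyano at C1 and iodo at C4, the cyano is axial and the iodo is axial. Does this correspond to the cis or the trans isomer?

trans

C1 and C4 have opposite parity, so their axial bonds point in opposite directions.
With opposite-parity carbons, two substituents on the same face are one axial and one equatorial; opposite faces give both axial or both equatorial.
Here the groups are axial/axial → opposite face → trans.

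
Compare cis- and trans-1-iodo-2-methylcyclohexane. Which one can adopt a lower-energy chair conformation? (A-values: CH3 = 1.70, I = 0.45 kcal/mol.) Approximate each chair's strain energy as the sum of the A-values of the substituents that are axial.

At 1,2 positions (parity opposite): cis → (a,e or e,a); trans → (e,e or a,a).
Best chair for cis: E = 0.45 kcal/mol; best chair for trans: E = 0.00 kcal/mol.
The trans isomer is lower by 0.45 kcal/mol.

trans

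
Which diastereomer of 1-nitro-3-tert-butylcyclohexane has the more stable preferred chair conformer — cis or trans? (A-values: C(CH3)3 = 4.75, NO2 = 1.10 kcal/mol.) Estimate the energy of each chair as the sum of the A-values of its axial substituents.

At 1,3 positions (parity same): cis → (e,e or a,a); trans → (a,e or e,a).
Best chair for cis: E = 0.00 kcal/mol; best chair for trans: E = 1.10 kcal/mol.
The cis isomer is lower by 1.10 kcal/mol.

cis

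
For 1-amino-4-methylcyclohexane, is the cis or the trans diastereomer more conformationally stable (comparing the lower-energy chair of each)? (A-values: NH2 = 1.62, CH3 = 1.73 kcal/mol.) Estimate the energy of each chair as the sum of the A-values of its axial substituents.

At 1,4 positions (parity opposite): cis → (a,e or e,a); trans → (e,e or a,a).
Best chair for cis: E = 1.62 kcal/mol; best chair for trans: E = 0.00 kcal/mol.
The trans isomer is lower by 1.62 kcal/mol.

trans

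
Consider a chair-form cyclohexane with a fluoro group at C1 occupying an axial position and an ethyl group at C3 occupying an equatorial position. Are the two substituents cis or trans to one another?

trans

C1 and C3 have the same parity, so their axial bonds point in the same direction.
With same-parity carbons, two substituents on the same face are both axial or both equatorial; opposite faces give one of each.
Here the groups are axial/equatorial → opposite face → trans.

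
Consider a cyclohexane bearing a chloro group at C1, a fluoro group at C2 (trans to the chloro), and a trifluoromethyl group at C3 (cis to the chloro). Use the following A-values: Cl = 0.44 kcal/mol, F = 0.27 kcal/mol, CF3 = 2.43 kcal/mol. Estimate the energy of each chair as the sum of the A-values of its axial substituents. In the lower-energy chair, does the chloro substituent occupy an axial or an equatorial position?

Chair I (chloro axial, fluoro axial, trifluoromethyl axial): E = 3.14 kcal/mol.
Chair II (chloro equatorial, fluoro equatorial, trifluoromethyl equatorial): E = 0.00 kcal/mol.
Chair II is the more stable (lower-energy) conformer, and in that chair the chloro group is equatorial.

equatorial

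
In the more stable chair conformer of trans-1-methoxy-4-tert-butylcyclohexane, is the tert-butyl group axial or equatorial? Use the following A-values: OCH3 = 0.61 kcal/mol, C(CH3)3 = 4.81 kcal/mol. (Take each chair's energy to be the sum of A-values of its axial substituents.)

equatorial

C1 and C4 have opposite parity, so for the trans isomer the two substituents are e,e in one chair and a,a in the other.
Chair I (methoxy axial, tert-butyl axial): E = 5.42 kcal/mol.
Chair II (methoxy equatorial, tert-butyl equatorial): E = 0.00 kcal/mol.
Chair II is the more stable (lower-energy) conformer, and in that chair the tert-butyl group is equatorial.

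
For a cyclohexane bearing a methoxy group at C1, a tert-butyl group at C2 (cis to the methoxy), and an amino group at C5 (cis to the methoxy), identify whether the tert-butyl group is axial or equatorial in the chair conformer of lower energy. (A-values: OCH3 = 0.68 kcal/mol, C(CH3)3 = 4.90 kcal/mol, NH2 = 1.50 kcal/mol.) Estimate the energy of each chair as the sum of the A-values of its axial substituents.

Chair I (methoxy axial, tert-butyl equatorial, amino axial): E = 2.18 kcal/mol.
Chair II (methoxy equatorial, tert-butyl axial, amino equatorial): E = 4.90 kcal/mol.
Chair I is the more stable (lower-energy) conformer, and in that chair the tert-butyl group is equatorial.

equatorial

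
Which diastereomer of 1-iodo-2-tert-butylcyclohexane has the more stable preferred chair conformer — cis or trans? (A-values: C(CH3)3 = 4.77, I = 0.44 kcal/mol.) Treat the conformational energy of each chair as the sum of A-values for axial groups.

trans

At 1,2 positions (parity opposite): cis → (a,e or e,a); trans → (e,e or a,a).
Best chair for cis: E = 0.44 kcal/mol; best chair for trans: E = 0.00 kcal/mol.
The trans isomer is lower by 0.44 kcal/mol.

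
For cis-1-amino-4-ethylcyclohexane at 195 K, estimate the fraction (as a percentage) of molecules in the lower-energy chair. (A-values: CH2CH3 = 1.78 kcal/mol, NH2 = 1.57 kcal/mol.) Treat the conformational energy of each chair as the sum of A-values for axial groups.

63.2%

C1 and C4 have opposite parity, so for the cis isomer the two substituents are one axial and one equatorial in each chair.
Chair I (ethyl axial, amino equatorial): E = 1.78 kcal/mol; chair II (ethyl equatorial, amino axial): E = 1.57 kcal/mol.
ΔG = 0.21 kcal/mol between the two chairs.
K = exp(ΔG/RT) with R = 1.987×10⁻³ kcal mol⁻¹ K⁻¹ and T = 195 K gives K ≈ 1.72.
Fraction in the lower-energy chair = K/(K+1) = 63.2%.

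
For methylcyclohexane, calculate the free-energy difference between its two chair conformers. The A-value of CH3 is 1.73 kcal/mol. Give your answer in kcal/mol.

A monosubstituted cyclohexane has one chair with the methyl group axial (E = A = 1.73 kcal/mol) and one with it equatorial (E = 0).
ΔE = 1.73 − 0 = 1.73 kcal/mol.

1.73 kcal/mol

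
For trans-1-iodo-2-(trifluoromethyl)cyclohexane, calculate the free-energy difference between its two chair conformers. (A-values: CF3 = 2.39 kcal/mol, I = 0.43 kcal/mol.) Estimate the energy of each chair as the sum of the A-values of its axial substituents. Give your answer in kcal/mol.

2.82 kcal/mol

C1 and C2 have opposite parity, so for the trans isomer the two substituents are e,e in one chair and a,a in the other.
Chair I (trifluoromethyl axial, iodo axial): E = 2.82 kcal/mol.
Chair II (trifluoromethyl equatorial, iodo equatorial): E = 0.00 kcal/mol.
ΔE = 2.82 − 0.00 = 2.82 kcal/mol; chair II is more stable.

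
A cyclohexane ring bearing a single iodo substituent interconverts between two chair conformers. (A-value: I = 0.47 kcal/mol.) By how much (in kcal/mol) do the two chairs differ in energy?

A monosubstituted cyclohexane has one chair with the iodo group axial (E = A = 0.47 kcal/mol) and one with it equatorial (E = 0).
ΔE = 0.47 − 0 = 0.47 kcal/mol.

0.47 kcal/mol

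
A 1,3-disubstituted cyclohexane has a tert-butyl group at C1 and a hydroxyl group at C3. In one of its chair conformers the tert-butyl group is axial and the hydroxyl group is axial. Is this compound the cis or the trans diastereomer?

cis

C1 and C3 have the same parity, so their axial bonds point in the same direction.
With same-parity carbons, two substituents on the same face are both axial or both equatorial; opposite faces give one of each.
Here the groups are axial/axial → same face → cis.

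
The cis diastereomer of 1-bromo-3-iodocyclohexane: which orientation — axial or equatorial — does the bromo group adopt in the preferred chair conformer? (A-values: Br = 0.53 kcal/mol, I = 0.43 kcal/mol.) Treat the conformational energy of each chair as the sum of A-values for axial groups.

C1 and C3 have the same parity, so for the cis isomer the two substituents are e,e in one chair and a,a in the other.
Chair I (bromo axial, iodo axial): E = 0.96 kcal/mol.
Chair II (bromo equatorial, iodo equatorial): E = 0.00 kcal/mol.
Chair II is the more stable (lower-energy) conformer, and in that chair the bromo group is equatorial.

equatorial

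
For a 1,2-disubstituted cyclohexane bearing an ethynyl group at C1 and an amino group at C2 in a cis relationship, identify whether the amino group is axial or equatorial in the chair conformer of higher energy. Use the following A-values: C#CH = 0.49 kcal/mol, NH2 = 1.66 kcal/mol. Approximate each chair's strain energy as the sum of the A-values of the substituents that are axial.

axial

C1 and C2 have opposite parity, so for the cis isomer the two substituents are one axial and one equatorial in each chair.
Chair I (ethynyl axial, amino equatorial): E = 0.49 kcal/mol.
Chair II (ethynyl equatorial, amino axial): E = 1.66 kcal/mol.
Chair II is the less stable (higher-energy) conformer, and in that chair the amino group is axial.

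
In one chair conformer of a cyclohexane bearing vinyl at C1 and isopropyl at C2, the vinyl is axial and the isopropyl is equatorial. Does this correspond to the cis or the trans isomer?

cis

C1 and C2 have opposite parity, so their axial bonds point in opposite directions.
With opposite-parity carbons, two substituents on the same face are one axial and one equatorial; opposite faces give both axial or both equatorial.
Here the groups are axial/equatorial → same face → cis.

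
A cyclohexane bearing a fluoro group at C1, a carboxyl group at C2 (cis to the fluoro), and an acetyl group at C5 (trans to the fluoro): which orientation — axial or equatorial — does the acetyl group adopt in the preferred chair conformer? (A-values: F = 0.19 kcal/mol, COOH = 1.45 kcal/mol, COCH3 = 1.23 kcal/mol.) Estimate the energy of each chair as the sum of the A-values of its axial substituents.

Chair I (fluoro axial, carboxyl equatorial, acetyl equatorial): E = 0.19 kcal/mol.
Chair II (fluoro equatorial, carboxyl axial, acetyl axial): E = 2.68 kcal/mol.
Chair I is the more stable (lower-energy) conformer, and in that chair the acetyl group is equatorial.

equatorial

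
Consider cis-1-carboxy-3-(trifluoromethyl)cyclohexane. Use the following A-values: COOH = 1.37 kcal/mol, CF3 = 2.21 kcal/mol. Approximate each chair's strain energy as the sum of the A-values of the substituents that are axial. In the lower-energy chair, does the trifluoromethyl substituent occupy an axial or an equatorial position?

C1 and C3 have the same parity, so for the cis isomer the two substituents are e,e in one chair and a,a in the other.
Chair I (carboxyl axial, trifluoromethyl axial): E = 3.58 kcal/mol.
Chair II (carboxyl equatorial, trifluoromethyl equatorial): E = 0.00 kcal/mol.
Chair II is the more stable (lower-energy) conformer, and in that chair the trifluoromethyl group is equatorial.

equatorial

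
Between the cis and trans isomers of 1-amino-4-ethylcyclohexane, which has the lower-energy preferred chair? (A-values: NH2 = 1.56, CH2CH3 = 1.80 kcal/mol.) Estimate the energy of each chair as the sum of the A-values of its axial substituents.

trans

At 1,4 positions (parity opposite): cis → (a,e or e,a); trans → (e,e or a,a).
Best chair for cis: E = 1.56 kcal/mol; best chair for trans: E = 0.00 kcal/mol.
The trans isomer is lower by 1.56 kcal/mol.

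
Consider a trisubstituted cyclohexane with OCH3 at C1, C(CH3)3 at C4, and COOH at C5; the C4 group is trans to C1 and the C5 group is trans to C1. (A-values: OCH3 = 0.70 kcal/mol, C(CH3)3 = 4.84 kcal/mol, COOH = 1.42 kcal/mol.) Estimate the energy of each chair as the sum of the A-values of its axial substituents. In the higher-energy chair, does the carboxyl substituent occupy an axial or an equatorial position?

equatorial

Chair I (methoxy axial, tert-butyl axial, carboxyl equatorial): E = 5.54 kcal/mol.
Chair II (methoxy equatorial, tert-butyl equatorial, carboxyl axial): E = 1.42 kcal/mol.
Chair I is the less stable (higher-energy) conformer, and in that chair the carboxyl group is equatorial.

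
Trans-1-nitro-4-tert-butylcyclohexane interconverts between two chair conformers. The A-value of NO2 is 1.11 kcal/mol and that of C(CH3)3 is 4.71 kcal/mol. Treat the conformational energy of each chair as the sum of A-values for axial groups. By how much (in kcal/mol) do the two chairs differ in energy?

5.82 kcal/mol

C1 and C4 have opposite parity, so for the trans isomer the two substituents are e,e in one chair and a,a in the other.
Chair I (nitro axial, tert-butyl axial): E = 5.82 kcal/mol.
Chair II (nitro equatorial, tert-butyl equatorial): E = 0.00 kcal/mol.
ΔE = 5.82 − 0.00 = 5.82 kcal/mol; chair II is more stable.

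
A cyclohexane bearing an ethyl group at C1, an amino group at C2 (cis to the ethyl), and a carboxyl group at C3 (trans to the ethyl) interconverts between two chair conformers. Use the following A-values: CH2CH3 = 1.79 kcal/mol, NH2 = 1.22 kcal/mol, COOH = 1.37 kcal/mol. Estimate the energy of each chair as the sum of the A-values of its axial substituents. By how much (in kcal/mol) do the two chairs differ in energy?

0.80 kcal/mol

Chair I (ethyl axial, amino equatorial, carboxyl equatorial): E = 1.79 kcal/mol.
Chair II (ethyl equatorial, amino axial, carboxyl axial): E = 2.59 kcal/mol.
ΔE = 2.59 − 1.79 = 0.80 kcal/mol; chair I is more stable.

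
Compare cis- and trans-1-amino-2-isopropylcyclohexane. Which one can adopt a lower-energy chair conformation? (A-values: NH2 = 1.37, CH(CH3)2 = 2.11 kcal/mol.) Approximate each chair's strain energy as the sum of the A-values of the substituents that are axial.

trans

At 1,2 positions (parity opposite): cis → (a,e or e,a); trans → (e,e or a,a).
Best chair for cis: E = 1.37 kcal/mol; best chair for trans: E = 0.00 kcal/mol.
The trans isomer is lower by 1.37 kcal/mol.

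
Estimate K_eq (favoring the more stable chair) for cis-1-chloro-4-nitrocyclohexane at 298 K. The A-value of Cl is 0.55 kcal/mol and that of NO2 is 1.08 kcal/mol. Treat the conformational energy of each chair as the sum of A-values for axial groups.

C1 and C4 have opposite parity, so for the cis isomer the two substituents are one axial and one equatorial in each chair.
Chair I (chloro axial, nitro equatorial): E = 0.55 kcal/mol; chair II (chloro equatorial, nitro axial): E = 1.08 kcal/mol.
ΔG = 0.53 kcal/mol between the two chairs.
K = exp(ΔG/RT) with R = 1.987×10⁻³ kcal mol⁻¹ K⁻¹ and T = 298 K gives K ≈ 2.45.

K ≈ 2.45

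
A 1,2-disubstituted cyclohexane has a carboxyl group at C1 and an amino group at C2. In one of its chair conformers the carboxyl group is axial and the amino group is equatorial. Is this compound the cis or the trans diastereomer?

C1 and C2 have opposite parity, so their axial bonds point in opposite directions.
With opposite-parity carbons, two substituents on the same face are one axial and one equatorial; opposite faces give both axial or both equatorial.
Here the groups are axial/equatorial → same face → cis.

cis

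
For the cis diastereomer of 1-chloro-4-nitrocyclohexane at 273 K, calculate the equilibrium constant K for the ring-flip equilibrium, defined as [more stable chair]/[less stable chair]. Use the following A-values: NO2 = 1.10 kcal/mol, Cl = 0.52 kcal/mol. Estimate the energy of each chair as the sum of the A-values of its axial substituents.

K ≈ 2.91

C1 and C4 have opposite parity, so for the cis isomer the two substituents are one axial and one equatorial in each chair.
Chair I (nitro axial, chloro equatorial): E = 1.10 kcal/mol; chair II (nitro equatorial, chloro axial): E = 0.52 kcal/mol.
ΔG = 0.58 kcal/mol between the two chairs.
K = exp(ΔG/RT) with R = 1.987×10⁻³ kcal mol⁻¹ K⁻¹ and T = 273 K gives K ≈ 2.91.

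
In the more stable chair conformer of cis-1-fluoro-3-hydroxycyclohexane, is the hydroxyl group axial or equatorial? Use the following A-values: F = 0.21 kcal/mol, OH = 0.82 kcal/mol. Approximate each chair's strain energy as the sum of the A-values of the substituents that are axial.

C1 and C3 have the same parity, so for the cis isomer the two substituents are e,e in one chair and a,a in the other.
Chair I (fluoro axial, hydroxyl axial): E = 1.03 kcal/mol.
Chair II (fluoro equatorial, hydroxyl equatorial): E = 0.00 kcal/mol.
Chair II is the more stable (lower-energy) conformer, and in that chair the hydroxyl group is equatorial.

equatorial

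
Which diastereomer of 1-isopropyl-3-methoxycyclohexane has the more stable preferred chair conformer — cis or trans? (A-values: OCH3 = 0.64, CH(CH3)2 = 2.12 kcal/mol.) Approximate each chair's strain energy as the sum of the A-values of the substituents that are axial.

cis

At 1,3 positions (parity same): cis → (e,e or a,a); trans → (a,e or e,a).
Best chair for cis: E = 0.00 kcal/mol; best chair for trans: E = 0.64 kcal/mol.
The cis isomer is lower by 0.64 kcal/mol.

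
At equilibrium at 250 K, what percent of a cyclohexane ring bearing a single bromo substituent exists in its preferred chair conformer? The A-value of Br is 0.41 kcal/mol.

69.5%

One chair has the bromo group axial (E = 0.41 kcal/mol) and the other has it equatorial (E = 0).
ΔG = 0.41 kcal/mol between the two chairs.
K = exp(ΔG/RT) with R = 1.987×10⁻³ kcal mol⁻¹ K⁻¹ and T = 250 K gives K ≈ 2.28.
Fraction in the lower-energy chair = K/(K+1) = 69.5%.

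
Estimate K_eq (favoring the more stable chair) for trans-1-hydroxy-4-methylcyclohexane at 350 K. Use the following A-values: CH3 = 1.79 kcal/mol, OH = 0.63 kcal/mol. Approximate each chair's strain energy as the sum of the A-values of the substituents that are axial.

K ≈ 32.5

C1 and C4 have opposite parity, so for the trans isomer the two substituents are e,e in one chair and a,a in the other.
Chair I (methyl axial, hydroxyl axial): E = 2.42 kcal/mol; chair II (methyl equatorial, hydroxyl equatorial): E = 0.00 kcal/mol.
ΔG = 2.42 kcal/mol between the two chairs.
K = exp(ΔG/RT) with R = 1.987×10⁻³ kcal mol⁻¹ K⁻¹ and T = 350 K gives K ≈ 32.5.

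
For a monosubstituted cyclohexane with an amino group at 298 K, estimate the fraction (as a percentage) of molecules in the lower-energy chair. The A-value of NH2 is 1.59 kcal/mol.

One chair has the amino group axial (E = 1.59 kcal/mol) and the other has it equatorial (E = 0).
ΔG = 1.59 kcal/mol between the two chairs.
K = exp(ΔG/RT) with R = 1.987×10⁻³ kcal mol⁻¹ K⁻¹ and T = 298 K gives K ≈ 14.7.
Fraction in the lower-energy chair = K/(K+1) = 93.6%.

93.6%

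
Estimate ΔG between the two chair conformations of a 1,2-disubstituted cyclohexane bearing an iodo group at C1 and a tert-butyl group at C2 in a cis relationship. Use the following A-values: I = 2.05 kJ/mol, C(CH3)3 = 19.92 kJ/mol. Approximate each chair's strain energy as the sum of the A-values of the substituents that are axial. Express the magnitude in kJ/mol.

17.87 kJ/mol

C1 and C2 have opposite parity, so for the cis isomer the two substituents are one axial and one equatorial in each chair.
Chair I (iodo axial, tert-butyl equatorial): E = 2.05 kJ/mol.
Chair II (iodo equatorial, tert-butyl axial): E = 19.92 kJ/mol.
ΔE = 19.92 − 2.05 = 17.87 kJ/mol; chair I is more stable.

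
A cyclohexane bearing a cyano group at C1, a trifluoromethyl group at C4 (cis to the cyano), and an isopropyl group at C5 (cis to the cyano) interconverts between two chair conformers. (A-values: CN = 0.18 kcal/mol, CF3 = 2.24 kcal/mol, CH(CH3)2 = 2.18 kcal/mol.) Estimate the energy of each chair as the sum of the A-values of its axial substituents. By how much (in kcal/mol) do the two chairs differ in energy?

Chair I (cyano axial, trifluoromethyl equatorial, isopropyl axial): E = 2.36 kcal/mol.
Chair II (cyano equatorial, trifluoromethyl axial, isopropyl equatorial): E = 2.24 kcal/mol.
ΔE = 2.36 − 2.24 = 0.12 kcal/mol; chair II is more stable.

0.12 kcal/mol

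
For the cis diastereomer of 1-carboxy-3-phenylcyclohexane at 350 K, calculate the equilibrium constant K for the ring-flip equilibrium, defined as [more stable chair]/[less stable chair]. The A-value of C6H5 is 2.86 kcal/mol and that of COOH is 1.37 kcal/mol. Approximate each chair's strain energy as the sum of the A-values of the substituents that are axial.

K ≈ 438

C1 and C3 have the same parity, so for the cis isomer the two substituents are e,e in one chair and a,a in the other.
Chair I (phenyl axial, carboxyl axial): E = 4.23 kcal/mol; chair II (phenyl equatorial, carboxyl equatorial): E = 0.00 kcal/mol.
ΔG = 4.23 kcal/mol between the two chairs.
K = exp(ΔG/RT) with R = 1.987×10⁻³ kcal mol⁻¹ K⁻¹ and T = 350 K gives K ≈ 438.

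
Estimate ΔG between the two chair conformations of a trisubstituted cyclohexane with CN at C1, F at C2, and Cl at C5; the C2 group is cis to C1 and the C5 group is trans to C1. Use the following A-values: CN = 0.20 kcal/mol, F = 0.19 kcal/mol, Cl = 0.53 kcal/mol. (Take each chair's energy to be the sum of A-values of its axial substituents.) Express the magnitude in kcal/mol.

Chair I (cyano axial, fluoro equatorial, chloro equatorial): E = 0.20 kcal/mol.
Chair II (cyano equatorial, fluoro axial, chloro axial): E = 0.72 kcal/mol.
ΔE = 0.72 − 0.20 = 0.52 kcal/mol; chair I is more stable.

0.52 kcal/mol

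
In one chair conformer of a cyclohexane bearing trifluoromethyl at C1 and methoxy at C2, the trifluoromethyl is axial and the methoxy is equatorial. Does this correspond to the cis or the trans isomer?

cis

C1 and C2 have opposite parity, so their axial bonds point in opposite directions.
With opposite-parity carbons, two substituents on the same face are one axial and one equatorial; opposite faces give both axial or both equatorial.
Here the groups are axial/equatorial → same face → cis.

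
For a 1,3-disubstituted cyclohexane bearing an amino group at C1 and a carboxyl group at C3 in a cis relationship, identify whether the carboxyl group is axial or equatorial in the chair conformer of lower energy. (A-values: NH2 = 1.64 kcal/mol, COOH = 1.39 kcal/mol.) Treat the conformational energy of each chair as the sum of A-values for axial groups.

C1 and C3 have the same parity, so for the cis isomer the two substituents are e,e in one chair and a,a in the other.
Chair I (amino axial, carboxyl axial): E = 3.03 kcal/mol.
Chair II (amino equatorial, carboxyl equatorial): E = 0.00 kcal/mol.
Chair II is the more stable (lower-energy) conformer, and in that chair the carboxyl group is equatorial.

equatorial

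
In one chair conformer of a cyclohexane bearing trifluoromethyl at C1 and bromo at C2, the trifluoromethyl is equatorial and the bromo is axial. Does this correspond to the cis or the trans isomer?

C1 and C2 have opposite parity, so their axial bonds point in opposite directions.
With opposite-parity carbons, two substituents on the same face are one axial and one equatorial; opposite faces give both axial or both equatorial.
Here the groups are equatorial/axial → same face → cis.

cis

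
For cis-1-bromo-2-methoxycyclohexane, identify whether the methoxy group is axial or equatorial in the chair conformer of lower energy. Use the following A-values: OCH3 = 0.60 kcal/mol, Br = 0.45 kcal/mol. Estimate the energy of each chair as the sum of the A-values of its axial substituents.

equatorial

C1 and C2 have opposite parity, so for the cis isomer the two substituents are one axial and one equatorial in each chair.
Chair I (methoxy axial, bromo equatorial): E = 0.60 kcal/mol.
Chair II (methoxy equatorial, bromo axial): E = 0.45 kcal/mol.
Chair II is the more stable (lower-energy) conformer, and in that chair the methoxy group is equatorial.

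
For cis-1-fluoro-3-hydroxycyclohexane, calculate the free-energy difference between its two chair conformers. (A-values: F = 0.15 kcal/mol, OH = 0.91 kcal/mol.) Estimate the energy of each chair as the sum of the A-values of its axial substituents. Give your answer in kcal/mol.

1.06 kcal/mol

C1 and C3 have the same parity, so for the cis isomer the two substituents are e,e in one chair and a,a in the other.
Chair I (fluoro axial, hydroxyl axial): E = 1.06 kcal/mol.
Chair II (fluoro equatorial, hydroxyl equatorial): E = 0.00 kcal/mol.
ΔE = 1.06 − 0.00 = 1.06 kcal/mol; chair II is more stable.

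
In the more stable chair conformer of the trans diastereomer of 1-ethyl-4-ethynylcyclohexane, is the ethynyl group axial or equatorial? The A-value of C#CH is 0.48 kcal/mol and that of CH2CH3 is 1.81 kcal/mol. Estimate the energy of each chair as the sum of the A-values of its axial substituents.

C1 and C4 have opposite parity, so for the trans isomer the two substituents are e,e in one chair and a,a in the other.
Chair I (ethynyl axial, ethyl axial): E = 2.29 kcal/mol.
Chair II (ethynyl equatorial, ethyl equatorial): E = 0.00 kcal/mol.
Chair II is the more stable (lower-energy) conformer, and in that chair the ethynyl group is equatorial.

equatorial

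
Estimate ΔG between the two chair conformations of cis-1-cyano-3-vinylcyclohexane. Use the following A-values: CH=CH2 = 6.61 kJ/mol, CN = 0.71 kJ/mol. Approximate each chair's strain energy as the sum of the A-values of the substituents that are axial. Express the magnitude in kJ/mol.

7.32 kJ/mol

C1 and C3 have the same parity, so for the cis isomer the two substituents are e,e in one chair and a,a in the other.
Chair I (vinyl axial, cyano axial): E = 7.32 kJ/mol.
Chair II (vinyl equatorial, cyano equatorial): E = 0.00 kJ/mol.
ΔE = 7.32 − 0.00 = 7.32 kJ/mol; chair II is more stable.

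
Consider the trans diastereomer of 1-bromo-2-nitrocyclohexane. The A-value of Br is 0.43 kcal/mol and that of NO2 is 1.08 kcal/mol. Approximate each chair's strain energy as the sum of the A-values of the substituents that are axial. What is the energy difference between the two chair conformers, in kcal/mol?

C1 and C2 have opposite parity, so for the trans isomer the two substituents are e,e in one chair and a,a in the other.
Chair I (bromo axial, nitro axial): E = 1.51 kcal/mol.
Chair II (bromo equatorial, nitro equatorial): E = 0.00 kcal/mol.
ΔE = 1.51 − 0.00 = 1.51 kcal/mol; chair II is more stable.

1.51 kcal/mol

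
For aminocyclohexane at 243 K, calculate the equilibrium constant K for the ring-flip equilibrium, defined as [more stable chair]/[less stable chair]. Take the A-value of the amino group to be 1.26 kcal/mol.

One chair has the amino group axial (E = 1.26 kcal/mol) and the other has it equatorial (E = 0).
ΔG = 1.26 kcal/mol between the two chairs.
K = exp(ΔG/RT) with R = 1.987×10⁻³ kcal mol⁻¹ K⁻¹ and T = 243 K gives K ≈ 13.6.

K ≈ 13.6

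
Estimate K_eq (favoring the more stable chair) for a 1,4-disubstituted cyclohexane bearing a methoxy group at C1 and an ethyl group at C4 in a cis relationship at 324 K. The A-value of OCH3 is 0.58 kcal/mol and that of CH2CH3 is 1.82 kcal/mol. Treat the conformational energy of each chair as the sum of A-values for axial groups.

C1 and C4 have opposite parity, so for the cis isomer the two substituents are one axial and one equatorial in each chair.
Chair I (methoxy axial, ethyl equatorial): E = 0.58 kcal/mol; chair II (methoxy equatorial, ethyl axial): E = 1.82 kcal/mol.
ΔG = 1.24 kcal/mol between the two chairs.
K = exp(ΔG/RT) with R = 1.987×10⁻³ kcal mol⁻¹ K⁻¹ and T = 324 K gives K ≈ 6.86.

K ≈ 6.86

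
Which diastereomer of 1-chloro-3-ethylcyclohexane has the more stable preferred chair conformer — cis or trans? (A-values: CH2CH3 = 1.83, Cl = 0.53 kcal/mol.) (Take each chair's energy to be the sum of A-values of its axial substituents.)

cis

At 1,3 positions (parity same): cis → (e,e or a,a); trans → (a,e or e,a).
Best chair for cis: E = 0.00 kcal/mol; best chair for trans: E = 0.53 kcal/mol.
The cis isomer is lower by 0.53 kcal/mol.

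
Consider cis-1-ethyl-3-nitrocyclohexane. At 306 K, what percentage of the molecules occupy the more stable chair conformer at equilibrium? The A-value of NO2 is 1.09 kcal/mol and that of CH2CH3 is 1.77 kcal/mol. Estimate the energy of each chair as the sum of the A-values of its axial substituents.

C1 and C3 have the same parity, so for the cis isomer the two substituents are e,e in one chair and a,a in the other.
Chair I (nitro axial, ethyl axial): E = 2.86 kcal/mol; chair II (nitro equatorial, ethyl equatorial): E = 0.00 kcal/mol.
ΔG = 2.86 kcal/mol between the two chairs.
K = exp(ΔG/RT) with R = 1.987×10⁻³ kcal mol⁻¹ K⁻¹ and T = 306 K gives K ≈ 110.
Fraction in the lower-energy chair = K/(K+1) = 99.1%.

99.1%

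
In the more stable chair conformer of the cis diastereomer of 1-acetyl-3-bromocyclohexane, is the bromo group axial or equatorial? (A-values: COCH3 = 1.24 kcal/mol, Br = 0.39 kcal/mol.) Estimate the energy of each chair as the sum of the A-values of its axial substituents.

equatorial

C1 and C3 have the same parity, so for the cis isomer the two substituents are e,e in one chair and a,a in the other.
Chair I (acetyl axial, bromo axial): E = 1.63 kcal/mol.
Chair II (acetyl equatorial, bromo equatorial): E = 0.00 kcal/mol.
Chair II is the more stable (lower-energy) conformer, and in that chair the bromo group is equatorial.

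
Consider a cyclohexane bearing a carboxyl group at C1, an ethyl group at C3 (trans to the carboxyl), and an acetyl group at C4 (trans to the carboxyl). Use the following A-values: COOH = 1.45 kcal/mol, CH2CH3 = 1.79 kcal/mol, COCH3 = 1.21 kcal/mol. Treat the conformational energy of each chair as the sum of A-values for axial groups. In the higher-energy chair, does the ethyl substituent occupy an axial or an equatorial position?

Chair I (carboxyl axial, ethyl equatorial, acetyl axial): E = 2.66 kcal/mol.
Chair II (carboxyl equatorial, ethyl axial, acetyl equatorial): E = 1.79 kcal/mol.
Chair I is the less stable (higher-energy) conformer, and in that chair the ethyl group is equatorial.

equatorial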